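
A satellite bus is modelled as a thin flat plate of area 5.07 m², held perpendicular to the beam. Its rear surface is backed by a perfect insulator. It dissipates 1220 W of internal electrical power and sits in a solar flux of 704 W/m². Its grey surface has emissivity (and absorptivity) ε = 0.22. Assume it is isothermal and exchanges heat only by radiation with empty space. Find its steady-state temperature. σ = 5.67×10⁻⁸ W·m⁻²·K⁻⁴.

T ≈ 422 K

At steady state, absorbed solar power + internal power = radiated power.
Absorbed: α·S·A_cross = 0.22·704·5.070 = 785.2 W (cross-section A).
Total input = 785.2 + 1220 = 2005 W.
Radiated: εσ·A_surf·T⁴ with A_surf = A = 5.070 m².
T⁴ = 2005/(0.22·5.67×10⁻⁸·5.070) = 3.171×10¹⁰ K⁴.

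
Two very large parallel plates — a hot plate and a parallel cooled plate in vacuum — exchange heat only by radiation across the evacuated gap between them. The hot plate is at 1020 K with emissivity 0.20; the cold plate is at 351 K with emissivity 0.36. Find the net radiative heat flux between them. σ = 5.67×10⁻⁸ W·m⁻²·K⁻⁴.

q ≈ 8930 W/m²

For two infinite grey parallel plates, q = σ(T₁⁴ − T₂⁴)/(1/ε₁ + 1/ε₂ − 1).
T₁⁴ − T₂⁴ = 1.082×10¹² − 1.518×10¹⁰ = 1.067×10¹² K⁴.
1/ε₁ + 1/ε₂ − 1 = 5.000 + 2.778 − 1 = 6.778.
q = 5.67×10⁻⁸ × 1.067×10¹² / 6.778.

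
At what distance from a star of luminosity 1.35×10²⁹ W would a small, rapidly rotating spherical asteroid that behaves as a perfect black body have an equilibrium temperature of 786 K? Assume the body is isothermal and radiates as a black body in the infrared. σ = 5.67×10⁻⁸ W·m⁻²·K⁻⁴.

For an isothermal black-emitting sphere, (1−a)S·πr² = σ·4πr²·T⁴ ⇒ S = 4σT⁴/(1−a).
S = 4·5.67×10⁻⁸·(786)⁴/1.00 = 86560 W/m².
Flux falls as S = L/(4πd²), so d = √(L/(4πS)) = √(1.35×10²⁹/(4π·86560)).

d ≈ 3.52×10¹¹ m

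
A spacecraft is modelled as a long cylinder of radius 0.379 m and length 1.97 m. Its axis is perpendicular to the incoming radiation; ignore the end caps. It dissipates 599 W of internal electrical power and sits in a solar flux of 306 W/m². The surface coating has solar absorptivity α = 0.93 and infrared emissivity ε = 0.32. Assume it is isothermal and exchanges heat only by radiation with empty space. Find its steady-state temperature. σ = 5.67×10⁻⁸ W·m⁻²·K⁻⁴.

T ≈ 331 K

At steady state, absorbed solar power + internal power = radiated power.
Absorbed: α·S·A_cross = 0.93·306·1.493 = 425.0 W (cross-section 2rL).
Total input = 425.0 + 599 = 1024 W.
Radiated: εσ·A_surf·T⁴ with A_surf = 2πrL = 4.691 m².
T⁴ = 1024/(0.32·5.67×10⁻⁸·4.691) = 1.203×10¹⁰ K⁴.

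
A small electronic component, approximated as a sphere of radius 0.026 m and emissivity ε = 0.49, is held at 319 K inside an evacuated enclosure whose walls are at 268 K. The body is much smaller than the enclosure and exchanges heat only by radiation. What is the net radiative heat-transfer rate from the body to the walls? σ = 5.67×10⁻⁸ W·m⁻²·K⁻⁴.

P_net ≈ 1.23 W

For a small grey body in a large enclosure: P_net = εσA(T_body⁴ − T_wall⁴).
A = 4πr² = 0.008495 m²; T_body⁴ − T_wall⁴ = 1.036×10¹⁰ − 5.159×10⁹ = 5.197×10⁹ K⁴.
|P_net| = 0.49·5.67×10⁻⁸·0.008495·5.197×10⁹.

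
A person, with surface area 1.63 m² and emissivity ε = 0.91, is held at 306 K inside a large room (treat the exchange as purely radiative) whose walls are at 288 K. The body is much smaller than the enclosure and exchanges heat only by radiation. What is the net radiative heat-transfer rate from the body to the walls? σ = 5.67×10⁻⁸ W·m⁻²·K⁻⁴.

P_net ≈ 159 W

For a small grey body in a large enclosure: P_net = εσA(T_body⁴ − T_wall⁴).
A = 1.63 m²; T_body⁴ − T_wall⁴ = 8.768×10⁹ − 6.880×10⁹ = 1.888×10⁹ K⁴.
|P_net| = 0.91·5.67×10⁻⁸·1.630·1.888×10⁹.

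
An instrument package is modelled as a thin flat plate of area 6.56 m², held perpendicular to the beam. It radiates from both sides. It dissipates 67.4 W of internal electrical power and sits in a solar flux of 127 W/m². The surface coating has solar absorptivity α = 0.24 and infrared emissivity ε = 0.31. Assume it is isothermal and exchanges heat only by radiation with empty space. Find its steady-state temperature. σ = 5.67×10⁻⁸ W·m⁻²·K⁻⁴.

At steady state, absorbed solar power + internal power = radiated power.
Absorbed: α·S·A_cross = 0.24·127·6.560 = 199.9 W (cross-section A).
Total input = 199.9 + 67.4 = 267.3 W.
Radiated: εσ·A_surf·T⁴ with A_surf = 2A = 13.12 m².
T⁴ = 267.3/(0.31·5.67×10⁻⁸·13.12) = 1.159×10⁹ K⁴.

T ≈ 185 K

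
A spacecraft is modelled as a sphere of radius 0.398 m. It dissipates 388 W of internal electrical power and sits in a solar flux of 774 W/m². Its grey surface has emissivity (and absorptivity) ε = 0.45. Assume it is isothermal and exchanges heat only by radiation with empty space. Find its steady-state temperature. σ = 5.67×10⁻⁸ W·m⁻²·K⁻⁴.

T ≈ 324 K

At steady state, absorbed solar power + internal power = radiated power.
Absorbed: α·S·A_cross = 0.45·774·0.4976 = 173.3 W (cross-section πr²).
Total input = 173.3 + 388 = 561.3 W.
Radiated: εσ·A_surf·T⁴ with A_surf = 4πr² = 1.991 m².
T⁴ = 561.3/(0.45·5.67×10⁻⁸·1.991) = 1.105×10¹⁰ K⁴.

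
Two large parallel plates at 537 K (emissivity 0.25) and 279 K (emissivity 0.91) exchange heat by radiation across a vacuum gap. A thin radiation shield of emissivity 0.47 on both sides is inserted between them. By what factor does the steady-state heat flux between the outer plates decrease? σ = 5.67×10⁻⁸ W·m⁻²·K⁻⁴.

Without shield: q₀ = σΔ(T⁴)/(1/ε₁+1/ε₂−1) with denominator 4.099.
With shield the two gaps are in series; the resistances add: (1/ε₁+1/ε_s−1)+(1/ε_s+1/ε₂−1) = 5.128+2.227 = 7.354.
Heat-flux ratio q₀/q = 7.354/4.099.

factor ≈ 1.79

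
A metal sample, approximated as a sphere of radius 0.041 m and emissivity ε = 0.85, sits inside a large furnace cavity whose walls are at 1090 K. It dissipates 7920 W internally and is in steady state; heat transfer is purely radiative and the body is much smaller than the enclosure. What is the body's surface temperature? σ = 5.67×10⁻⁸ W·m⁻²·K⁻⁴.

T ≈ 1740 K

For a small grey body in a large enclosure, net radiated power = εσA(T⁴ − T_w⁴).
Steady state: P = εσA(T⁴ − T_w⁴) with A = 4πr² = 0.02112 m².
T⁴ = P/(εσA) + T_w⁴ = 7920/(0.85·5.67×10⁻⁸·0.02112) + (1090)⁴
    = 7.779×10¹² + 1.412×10¹² = 9.191×10¹² K⁴.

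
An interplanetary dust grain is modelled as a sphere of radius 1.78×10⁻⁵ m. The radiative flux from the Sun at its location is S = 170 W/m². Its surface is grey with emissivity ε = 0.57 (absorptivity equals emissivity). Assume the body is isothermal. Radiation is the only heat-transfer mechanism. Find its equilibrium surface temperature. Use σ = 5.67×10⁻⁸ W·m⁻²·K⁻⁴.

At equilibrium, absorbed power = emitted power.
Absorbing cross-section = πr² = 9.954×10⁻¹⁰ m²; emitting surface = 4πr² = 3.982×10⁻⁹ m² (ratio 4).
εS·A_cross = εσ·A_surf·T⁴  ⇒  T⁴ = S/(4σ)   (ε cancels).
T⁴ = 170/(4·5.67×10⁻⁸) = 7.496×10⁸ K⁴.
T = (7.496×10⁸)^(1/4).

T ≈ 165 K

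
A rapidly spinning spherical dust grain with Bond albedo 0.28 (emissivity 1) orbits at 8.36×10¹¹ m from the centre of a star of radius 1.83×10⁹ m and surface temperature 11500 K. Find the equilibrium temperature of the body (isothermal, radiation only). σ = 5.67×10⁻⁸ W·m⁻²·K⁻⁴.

T ≈ 350 K

The star's surface emits σT_*⁴; at distance d the flux is S = σT_*⁴(R_*/d)².
S = 5.67×10⁻⁸·(11500)⁴·(1.83×10⁹/8.36×10¹¹)² = 4752 W/m².
For an isothermal sphere T⁴ = (1−a)S/(4σ) = 1.509×10¹⁰ K⁴.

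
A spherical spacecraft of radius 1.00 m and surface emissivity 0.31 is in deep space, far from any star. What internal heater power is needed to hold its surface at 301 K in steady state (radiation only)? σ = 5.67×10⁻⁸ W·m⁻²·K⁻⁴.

P = εσ·4πr²·T⁴.
4πr² = 12.57 m²; T⁴ = 8.209×10⁹ K⁴.
P = 0.31·5.67×10⁻⁸·12.57·8.209×10⁹.

P ≈ 1810 W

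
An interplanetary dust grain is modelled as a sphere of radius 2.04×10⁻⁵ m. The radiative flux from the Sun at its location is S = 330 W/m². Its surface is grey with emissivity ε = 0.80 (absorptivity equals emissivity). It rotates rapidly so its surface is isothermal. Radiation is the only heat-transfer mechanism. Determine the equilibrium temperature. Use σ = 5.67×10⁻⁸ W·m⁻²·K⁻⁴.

At equilibrium, absorbed power = emitted power.
Absorbing cross-section = πr² = 1.307×10⁻⁹ m²; emitting surface = 4πr² = 5.230×10⁻⁹ m² (ratio 4).
εS·A_cross = εσ·A_surf·T⁴  ⇒  T⁴ = S/(4σ)   (ε cancels).
T⁴ = 330/(4·5.67×10⁻⁸) = 1.455×10⁹ K⁴.
T = (1.455×10⁹)^(1/4).

T ≈ 195 K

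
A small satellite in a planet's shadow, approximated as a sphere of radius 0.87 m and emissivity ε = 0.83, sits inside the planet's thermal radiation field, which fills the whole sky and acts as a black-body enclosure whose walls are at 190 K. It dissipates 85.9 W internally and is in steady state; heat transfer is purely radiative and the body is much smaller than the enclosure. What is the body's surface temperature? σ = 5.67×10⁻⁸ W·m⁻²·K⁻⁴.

T ≈ 197 K

For a small grey body in a large enclosure, net radiated power = εσA(T⁴ − T_w⁴).
Steady state: P = εσA(T⁴ − T_w⁴) with A = 4πr² = 9.511 m².
T⁴ = P/(εσA) + T_w⁴ = 85.9/(0.83·5.67×10⁻⁸·9.511) + (190)⁴
    = 1.919×10⁸ + 1.303×10⁹ = 1.495×10⁹ K⁴.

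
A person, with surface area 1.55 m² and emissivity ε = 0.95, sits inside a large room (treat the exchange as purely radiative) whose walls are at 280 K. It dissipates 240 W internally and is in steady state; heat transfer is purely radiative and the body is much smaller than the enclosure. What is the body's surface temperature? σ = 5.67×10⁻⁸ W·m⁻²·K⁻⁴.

T ≈ 308 K

For a small grey body in a large enclosure, net radiated power = εσA(T⁴ − T_w⁴).
Steady state: P = εσA(T⁴ − T_w⁴) with A = 1.55 m².
T⁴ = P/(εσA) + T_w⁴ = 240/(0.95·5.67×10⁻⁸·1.550) + (280)⁴
    = 2.875×10⁹ + 6.147×10⁹ = 9.021×10⁹ K⁴.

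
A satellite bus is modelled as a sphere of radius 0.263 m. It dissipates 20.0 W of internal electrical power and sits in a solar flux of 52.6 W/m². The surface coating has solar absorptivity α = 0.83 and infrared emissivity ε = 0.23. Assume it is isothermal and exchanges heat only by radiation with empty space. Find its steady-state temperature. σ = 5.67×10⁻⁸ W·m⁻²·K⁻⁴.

At steady state, absorbed solar power + internal power = radiated power.
Absorbed: α·S·A_cross = 0.83·52.6·0.2173 = 9.487 W (cross-section πr²).
Total input = 9.487 + 20.0 = 29.49 W.
Radiated: εσ·A_surf·T⁴ with A_surf = 4πr² = 0.8692 m².
T⁴ = 29.49/(0.23·5.67×10⁻⁸·0.8692) = 2.601×10⁹ K⁴.

T ≈ 226 K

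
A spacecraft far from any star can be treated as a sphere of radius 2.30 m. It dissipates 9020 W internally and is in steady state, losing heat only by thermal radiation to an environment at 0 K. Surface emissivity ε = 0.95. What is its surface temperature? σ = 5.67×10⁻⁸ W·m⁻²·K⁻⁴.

Steady state: internal power = radiated power, P = εσA T⁴.
Radiating area A = 4πr² = 66.48 m².
T⁴ = P/(εσA) = 9020/(0.95·5.67×10⁻⁸·66.48) = 2.519×10⁹ K⁴.
T = (2.519×10⁹)^(1/4).

T ≈ 224 K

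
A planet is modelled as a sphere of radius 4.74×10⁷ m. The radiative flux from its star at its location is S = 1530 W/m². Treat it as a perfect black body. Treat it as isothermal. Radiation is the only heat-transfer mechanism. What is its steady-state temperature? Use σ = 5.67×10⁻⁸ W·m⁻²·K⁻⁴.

T ≈ 287 K

At equilibrium, absorbed power = emitted power.
Absorbing cross-section = πr² = 7.058×10¹⁵ m²; emitting surface = 4πr² = 2.823×10¹⁶ m² (ratio 4).
S·A_cross = εσ·A_surf·T⁴  ⇒  T⁴ = S/(4σ).
T⁴ = 1.00·1530/(4·5.67×10⁻⁸) = 6.746×10⁹ K⁴.
T = (6.746×10⁹)^(1/4).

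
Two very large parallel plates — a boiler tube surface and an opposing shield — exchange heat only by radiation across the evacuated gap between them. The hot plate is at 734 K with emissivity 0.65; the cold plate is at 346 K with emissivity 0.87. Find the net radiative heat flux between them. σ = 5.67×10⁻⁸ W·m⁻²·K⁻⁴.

q ≈ 9270 W/m²

For two infinite grey parallel plates, q = σ(T₁⁴ − T₂⁴)/(1/ε₁ + 1/ε₂ − 1).
T₁⁴ − T₂⁴ = 2.903×10¹¹ − 1.433×10¹⁰ = 2.759×10¹¹ K⁴.
1/ε₁ + 1/ε₂ − 1 = 1.538 + 1.149 − 1 = 1.688.
q = 5.67×10⁻⁸ × 2.759×10¹¹ / 1.688.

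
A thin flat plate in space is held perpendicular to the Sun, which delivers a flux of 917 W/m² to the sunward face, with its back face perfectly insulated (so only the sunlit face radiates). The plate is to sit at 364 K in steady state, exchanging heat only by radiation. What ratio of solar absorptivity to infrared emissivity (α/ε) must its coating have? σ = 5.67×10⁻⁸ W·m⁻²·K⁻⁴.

Balance: αS·A = εσ·1A·T⁴ ⇒ α/ε = σT⁴/S.
α/ε = 5.67×10⁻⁸·(364)⁴/917 = 5.67×10⁻⁸·1.756×10¹⁰/917.

α/ε ≈ 1.09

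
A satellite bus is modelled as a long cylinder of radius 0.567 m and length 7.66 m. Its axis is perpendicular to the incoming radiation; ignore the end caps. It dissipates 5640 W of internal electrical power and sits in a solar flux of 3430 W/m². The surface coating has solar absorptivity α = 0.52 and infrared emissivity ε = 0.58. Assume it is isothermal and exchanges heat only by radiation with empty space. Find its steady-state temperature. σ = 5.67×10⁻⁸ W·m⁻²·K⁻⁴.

T ≈ 392 K

At steady state, absorbed solar power + internal power = radiated power.
Absorbed: α·S·A_cross = 0.52·3430·8.686 = 15490 W (cross-section 2rL).
Total input = 15490 + 5640 = 21130 W.
Radiated: εσ·A_surf·T⁴ with A_surf = 2πrL = 27.29 m².
T⁴ = 21130/(0.58·5.67×10⁻⁸·27.29) = 2.355×10¹⁰ K⁴.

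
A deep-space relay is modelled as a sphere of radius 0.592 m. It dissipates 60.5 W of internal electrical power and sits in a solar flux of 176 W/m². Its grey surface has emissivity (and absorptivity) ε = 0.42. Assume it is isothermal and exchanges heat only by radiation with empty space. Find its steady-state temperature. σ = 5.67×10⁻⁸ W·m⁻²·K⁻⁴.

At steady state, absorbed solar power + internal power = radiated power.
Absorbed: α·S·A_cross = 0.42·176·1.101 = 81.39 W (cross-section πr²).
Total input = 81.39 + 60.5 = 141.9 W.
Radiated: εσ·A_surf·T⁴ with A_surf = 4πr² = 4.404 m².
T⁴ = 141.9/(0.42·5.67×10⁻⁸·4.404) = 1.353×10⁹ K⁴.

T ≈ 192 K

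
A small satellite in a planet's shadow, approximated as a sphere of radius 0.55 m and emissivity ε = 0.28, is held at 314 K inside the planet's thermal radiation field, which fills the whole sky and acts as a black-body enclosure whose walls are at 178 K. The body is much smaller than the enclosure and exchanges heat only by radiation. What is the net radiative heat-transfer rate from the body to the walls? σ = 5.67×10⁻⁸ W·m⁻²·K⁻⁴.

P_net ≈ 526 W

For a small grey body in a large enclosure: P_net = εσA(T_body⁴ − T_wall⁴).
A = 4πr² = 3.801 m²; T_body⁴ − T_wall⁴ = 9.721×10⁹ − 1.004×10⁹ = 8.717×10⁹ K⁴.
|P_net| = 0.28·5.67×10⁻⁸·3.801·8.717×10⁹.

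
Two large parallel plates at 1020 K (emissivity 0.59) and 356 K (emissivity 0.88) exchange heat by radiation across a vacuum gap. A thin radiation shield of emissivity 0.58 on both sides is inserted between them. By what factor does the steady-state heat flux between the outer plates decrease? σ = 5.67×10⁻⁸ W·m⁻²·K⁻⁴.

factor ≈ 2.34

Without shield: q₀ = σΔ(T⁴)/(1/ε₁+1/ε₂−1) with denominator 1.831.
With shield the two gaps are in series; the resistances add: (1/ε₁+1/ε_s−1)+(1/ε_s+1/ε₂−1) = 2.419+1.861 = 4.280.
Heat-flux ratio q₀/q = 4.280/1.831.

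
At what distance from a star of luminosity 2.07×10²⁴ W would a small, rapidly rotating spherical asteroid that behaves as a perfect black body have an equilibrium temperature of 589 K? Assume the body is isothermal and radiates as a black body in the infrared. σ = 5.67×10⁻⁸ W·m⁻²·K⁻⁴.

d ≈ 2.46×10⁹ m

For an isothermal black-emitting sphere, (1−a)S·πr² = σ·4πr²·T⁴ ⇒ S = 4σT⁴/(1−a).
S = 4·5.67×10⁻⁸·(589)⁴/1.00 = 27300 W/m².
Flux falls as S = L/(4πd²), so d = √(L/(4πS)) = √(2.07×10²⁴/(4π·27300)).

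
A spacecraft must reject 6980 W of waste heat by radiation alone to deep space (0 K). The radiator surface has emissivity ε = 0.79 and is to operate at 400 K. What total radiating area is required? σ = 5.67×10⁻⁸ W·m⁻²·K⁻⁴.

A ≈ 6.09 m²

P = εσA T⁴ ⇒ A = P/(εσT⁴).
T⁴ = 2.560×10¹⁰ K⁴.
A = 6980/(0.79 × 5.67×10⁻⁸ × 2.560×10¹⁰).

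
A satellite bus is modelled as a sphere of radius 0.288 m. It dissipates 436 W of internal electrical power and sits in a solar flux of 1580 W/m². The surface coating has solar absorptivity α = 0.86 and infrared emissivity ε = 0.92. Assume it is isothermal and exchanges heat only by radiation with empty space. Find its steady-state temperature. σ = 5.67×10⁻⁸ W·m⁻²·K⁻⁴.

T ≈ 347 K

At steady state, absorbed solar power + internal power = radiated power.
Absorbed: α·S·A_cross = 0.86·1580·0.2606 = 354.1 W (cross-section πr²).
Total input = 354.1 + 436 = 790.1 W.
Radiated: εσ·A_surf·T⁴ with A_surf = 4πr² = 1.042 m².
T⁴ = 790.1/(0.92·5.67×10⁻⁸·1.042) = 1.453×10¹⁰ K⁴.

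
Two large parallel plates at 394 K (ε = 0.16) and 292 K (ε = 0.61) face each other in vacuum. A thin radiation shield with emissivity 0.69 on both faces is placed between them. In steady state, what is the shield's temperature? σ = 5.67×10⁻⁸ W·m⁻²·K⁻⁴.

T_s ≈ 326 K

In steady state the net flux on the hot side equals that on the cold side.
σ(T₁⁴−T_s⁴)/D₁ = σ(T_s⁴−T₂⁴)/D₂, with D₁ = 1/ε₁+1/ε_s−1 = 6.699, D₂ = 1/ε_s+1/ε₂−1 = 2.089.
Solve for T_s⁴: T_s⁴ = (D₂·T₁⁴ + D₁·T₂⁴)/(D₁+D₂) = 1.127×10¹⁰ K⁴.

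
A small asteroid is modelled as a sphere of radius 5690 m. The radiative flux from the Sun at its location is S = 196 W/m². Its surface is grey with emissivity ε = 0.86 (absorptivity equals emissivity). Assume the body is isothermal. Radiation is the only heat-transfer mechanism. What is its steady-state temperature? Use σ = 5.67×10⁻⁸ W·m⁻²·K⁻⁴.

At equilibrium, absorbed power = emitted power.
Absorbing cross-section = πr² = 1.017×10⁸ m²; emitting surface = 4πr² = 4.069×10⁸ m² (ratio 4).
εS·A_cross = εσ·A_surf·T⁴  ⇒  T⁴ = S/(4σ)   (ε cancels).
T⁴ = 196/(4·5.67×10⁻⁸) = 8.642×10⁸ K⁴.
T = (8.642×10⁸)^(1/4).

T ≈ 171 K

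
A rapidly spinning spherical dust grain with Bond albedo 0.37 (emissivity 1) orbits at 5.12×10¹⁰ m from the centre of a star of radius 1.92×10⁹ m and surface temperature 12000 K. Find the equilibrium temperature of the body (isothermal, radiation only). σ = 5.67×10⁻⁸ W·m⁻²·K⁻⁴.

The star's surface emits σT_*⁴; at distance d the flux is S = σT_*⁴(R_*/d)².
S = 5.67×10⁻⁸·(12000)⁴·(1.92×10⁹/5.12×10¹⁰)² = 1.653×10⁶ W/m².
For an isothermal sphere T⁴ = (1−a)S/(4σ) = 4.593×10¹² K⁴.

T ≈ 1460 K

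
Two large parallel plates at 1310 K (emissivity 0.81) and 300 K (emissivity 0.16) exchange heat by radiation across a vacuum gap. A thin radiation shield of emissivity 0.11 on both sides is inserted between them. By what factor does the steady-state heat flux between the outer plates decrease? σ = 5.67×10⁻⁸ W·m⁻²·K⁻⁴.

Without shield: q₀ = σΔ(T⁴)/(1/ε₁+1/ε₂−1) with denominator 6.485.
With shield the two gaps are in series; the resistances add: (1/ε₁+1/ε_s−1)+(1/ε_s+1/ε₂−1) = 9.325+14.34 = 23.67.
Heat-flux ratio q₀/q = 23.67/6.485.

factor ≈ 3.65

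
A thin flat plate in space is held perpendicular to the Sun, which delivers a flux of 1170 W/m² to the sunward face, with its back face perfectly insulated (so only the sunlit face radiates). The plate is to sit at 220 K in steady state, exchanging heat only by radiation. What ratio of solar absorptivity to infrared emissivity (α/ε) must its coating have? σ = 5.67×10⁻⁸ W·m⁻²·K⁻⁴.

α/ε ≈ 0.114

Balance: αS·A = εσ·1A·T⁴ ⇒ α/ε = σT⁴/S.
α/ε = 5.67×10⁻⁸·(220)⁴/1170 = 5.67×10⁻⁸·2.343×10⁹/1170.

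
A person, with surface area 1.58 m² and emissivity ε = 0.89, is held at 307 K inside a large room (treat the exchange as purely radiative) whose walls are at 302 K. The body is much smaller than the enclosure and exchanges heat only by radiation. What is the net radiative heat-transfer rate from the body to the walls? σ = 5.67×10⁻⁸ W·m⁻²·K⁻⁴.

P_net ≈ 45.0 W

For a small grey body in a large enclosure: P_net = εσA(T_body⁴ − T_wall⁴).
A = 1.58 m²; T_body⁴ − T_wall⁴ = 8.883×10⁹ − 8.318×10⁹ = 5.647×10⁸ K⁴.
|P_net| = 0.89·5.67×10⁻⁸·1.580·5.647×10⁸.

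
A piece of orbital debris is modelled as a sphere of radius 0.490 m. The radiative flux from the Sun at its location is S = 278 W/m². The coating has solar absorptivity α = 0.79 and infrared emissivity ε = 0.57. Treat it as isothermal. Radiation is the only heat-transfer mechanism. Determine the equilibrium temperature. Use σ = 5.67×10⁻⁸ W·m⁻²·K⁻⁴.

At equilibrium, absorbed power = emitted power.
Absorbing cross-section = πr² = 0.7543 m²; emitting surface = 4πr² = 3.017 m² (ratio 4).
αS·A_cross = εσ·A_surf·T⁴  ⇒  T⁴ = αS/(ε·4σ).
T⁴ = 0.790·278/(0.57·4·5.67×10⁻⁸) = 1.699×10⁹ K⁴.
T = (1.699×10⁹)^(1/4).

T ≈ 203 K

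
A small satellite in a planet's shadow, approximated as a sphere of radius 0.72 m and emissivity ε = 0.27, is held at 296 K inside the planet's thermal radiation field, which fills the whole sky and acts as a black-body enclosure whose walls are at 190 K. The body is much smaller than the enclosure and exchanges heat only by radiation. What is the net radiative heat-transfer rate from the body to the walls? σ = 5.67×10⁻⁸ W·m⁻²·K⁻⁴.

For a small grey body in a large enclosure: P_net = εσA(T_body⁴ − T_wall⁴).
A = 4πr² = 6.514 m²; T_body⁴ − T_wall⁴ = 7.677×10⁹ − 1.303×10⁹ = 6.373×10⁹ K⁴.
|P_net| = 0.27·5.67×10⁻⁸·6.514·6.373×10⁹.

P_net ≈ 636 W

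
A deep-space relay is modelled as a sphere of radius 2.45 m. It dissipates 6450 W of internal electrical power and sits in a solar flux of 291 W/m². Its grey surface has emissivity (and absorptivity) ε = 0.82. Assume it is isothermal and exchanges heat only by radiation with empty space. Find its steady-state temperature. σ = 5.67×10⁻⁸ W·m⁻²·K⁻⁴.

At steady state, absorbed solar power + internal power = radiated power.
Absorbed: α·S·A_cross = 0.82·291·18.86 = 4500 W (cross-section πr²).
Total input = 4500 + 6450 = 10950 W.
Radiated: εσ·A_surf·T⁴ with A_surf = 4πr² = 75.43 m².
T⁴ = 10950/(0.82·5.67×10⁻⁸·75.43) = 3.122×10⁹ K⁴.

T ≈ 236 K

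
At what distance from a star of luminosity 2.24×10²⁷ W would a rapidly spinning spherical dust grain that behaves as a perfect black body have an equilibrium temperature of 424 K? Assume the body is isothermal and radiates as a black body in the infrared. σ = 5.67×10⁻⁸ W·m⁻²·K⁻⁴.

For an isothermal black-emitting sphere, (1−a)S·πr² = σ·4πr²·T⁴ ⇒ S = 4σT⁴/(1−a).
S = 4·5.67×10⁻⁸·(424)⁴/1.00 = 7330 W/m².
Flux falls as S = L/(4πd²), so d = √(L/(4πS)) = √(2.24×10²⁷/(4π·7330)).

d ≈ 1.56×10¹¹ m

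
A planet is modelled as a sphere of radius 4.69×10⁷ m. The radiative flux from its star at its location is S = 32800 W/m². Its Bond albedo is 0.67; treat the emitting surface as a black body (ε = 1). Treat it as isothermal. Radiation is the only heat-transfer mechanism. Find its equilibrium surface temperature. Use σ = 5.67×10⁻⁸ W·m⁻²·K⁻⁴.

T ≈ 467 K

At equilibrium, absorbed power = emitted power.
Absorbing cross-section = πr² = 6.910×10¹⁵ m²; emitting surface = 4πr² = 2.764×10¹⁶ m² (ratio 4).
(1−a)S·A_cross = εσ·A_surf·T⁴  ⇒  T⁴ = (1−a)S/(4σ).
T⁴ = 0.330·32800/(4·5.67×10⁻⁸) = 4.772×10¹⁰ K⁴.
T = (4.772×10¹⁰)^(1/4).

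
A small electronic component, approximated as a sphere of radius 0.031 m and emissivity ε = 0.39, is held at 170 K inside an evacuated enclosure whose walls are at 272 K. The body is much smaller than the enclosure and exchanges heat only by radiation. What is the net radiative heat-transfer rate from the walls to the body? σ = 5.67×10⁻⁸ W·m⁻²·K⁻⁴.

For a small grey body in a large enclosure: P_net = εσA(T_body⁴ − T_wall⁴).
A = 4πr² = 0.01208 m²; T_body⁴ − T_wall⁴ = 8.352×10⁸ − 5.474×10⁹ = -4.638×10⁹ K⁴.
|P_net| = 0.39·5.67×10⁻⁸·0.01208·4.638×10⁹.

P_net ≈ 1.24 W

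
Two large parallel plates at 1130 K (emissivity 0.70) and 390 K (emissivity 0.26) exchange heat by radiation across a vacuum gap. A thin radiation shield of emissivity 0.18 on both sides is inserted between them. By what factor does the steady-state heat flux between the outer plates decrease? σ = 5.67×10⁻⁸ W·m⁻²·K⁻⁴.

Without shield: q₀ = σΔ(T⁴)/(1/ε₁+1/ε₂−1) with denominator 4.275.
With shield the two gaps are in series; the resistances add: (1/ε₁+1/ε_s−1)+(1/ε_s+1/ε₂−1) = 5.984+8.402 = 14.39.
Heat-flux ratio q₀/q = 14.39/4.275.

factor ≈ 3.37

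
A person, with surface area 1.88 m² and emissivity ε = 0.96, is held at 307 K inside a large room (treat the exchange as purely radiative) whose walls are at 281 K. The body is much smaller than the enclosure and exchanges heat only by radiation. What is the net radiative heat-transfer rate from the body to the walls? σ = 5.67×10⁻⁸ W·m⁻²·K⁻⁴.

For a small grey body in a large enclosure: P_net = εσA(T_body⁴ − T_wall⁴).
A = 1.88 m²; T_body⁴ − T_wall⁴ = 8.883×10⁹ − 6.235×10⁹ = 2.648×10⁹ K⁴.
|P_net| = 0.96·5.67×10⁻⁸·1.880·2.648×10⁹.

P_net ≈ 271 W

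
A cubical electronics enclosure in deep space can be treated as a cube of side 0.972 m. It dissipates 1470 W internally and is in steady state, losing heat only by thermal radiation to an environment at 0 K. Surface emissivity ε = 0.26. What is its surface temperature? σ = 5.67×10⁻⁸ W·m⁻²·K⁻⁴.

Steady state: internal power = radiated power, P = εσA T⁴.
Radiating area A = 6L² = 5.669 m².
T⁴ = P/(εσA) = 1470/(0.26·5.67×10⁻⁸·5.669) = 1.759×10¹⁰ K⁴.
T = (1.759×10¹⁰)^(1/4).

T ≈ 364 K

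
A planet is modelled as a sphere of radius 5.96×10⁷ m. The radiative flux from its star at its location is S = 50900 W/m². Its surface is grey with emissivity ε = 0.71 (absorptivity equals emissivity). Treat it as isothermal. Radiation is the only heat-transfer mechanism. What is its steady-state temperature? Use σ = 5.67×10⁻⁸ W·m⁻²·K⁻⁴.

At equilibrium, absorbed power = emitted power.
Absorbing cross-section = πr² = 1.116×10¹⁶ m²; emitting surface = 4πr² = 4.464×10¹⁶ m² (ratio 4).
εS·A_cross = εσ·A_surf·T⁴  ⇒  T⁴ = S/(4σ)   (ε cancels).
T⁴ = 50900/(4·5.67×10⁻⁸) = 2.244×10¹¹ K⁴.
T = (2.244×10¹¹)^(1/4).

T ≈ 688 K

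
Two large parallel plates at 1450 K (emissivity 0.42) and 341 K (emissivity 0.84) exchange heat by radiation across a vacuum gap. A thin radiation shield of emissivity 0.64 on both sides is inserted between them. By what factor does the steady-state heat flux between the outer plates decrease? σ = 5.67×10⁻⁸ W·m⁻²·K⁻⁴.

Without shield: q₀ = σΔ(T⁴)/(1/ε₁+1/ε₂−1) with denominator 2.571.
With shield the two gaps are in series; the resistances add: (1/ε₁+1/ε_s−1)+(1/ε_s+1/ε₂−1) = 2.943+1.753 = 4.696.
Heat-flux ratio q₀/q = 4.696/2.571.

factor ≈ 1.83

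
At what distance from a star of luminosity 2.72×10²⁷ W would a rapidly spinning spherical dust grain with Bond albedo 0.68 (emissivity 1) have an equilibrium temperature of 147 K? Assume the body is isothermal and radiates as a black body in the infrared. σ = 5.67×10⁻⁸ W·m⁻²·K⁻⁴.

For an isothermal black-emitting sphere, (1−a)S·πr² = σ·4πr²·T⁴ ⇒ S = 4σT⁴/(1−a).
S = 4·5.67×10⁻⁸·(147)⁴/0.320 = 331.0 W/m².
Flux falls as S = L/(4πd²), so d = √(L/(4πS)) = √(2.72×10²⁷/(4π·331.0)).

d ≈ 8.09×10¹¹ m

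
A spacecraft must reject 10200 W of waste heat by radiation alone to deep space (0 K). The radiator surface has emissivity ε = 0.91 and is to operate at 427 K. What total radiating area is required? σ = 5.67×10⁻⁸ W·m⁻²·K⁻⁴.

P = εσA T⁴ ⇒ A = P/(εσT⁴).
T⁴ = 3.324×10¹⁰ K⁴.
A = 10200/(0.91 × 5.67×10⁻⁸ × 3.324×10¹⁰).

A ≈ 5.95 m²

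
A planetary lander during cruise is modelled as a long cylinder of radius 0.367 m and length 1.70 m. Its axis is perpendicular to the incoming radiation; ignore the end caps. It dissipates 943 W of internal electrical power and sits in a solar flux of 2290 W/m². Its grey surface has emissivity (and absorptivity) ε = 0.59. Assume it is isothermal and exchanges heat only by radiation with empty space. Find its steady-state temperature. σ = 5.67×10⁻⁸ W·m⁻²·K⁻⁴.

At steady state, absorbed solar power + internal power = radiated power.
Absorbed: α·S·A_cross = 0.59·2290·1.248 = 1686 W (cross-section 2rL).
Total input = 1686 + 943 = 2629 W.
Radiated: εσ·A_surf·T⁴ with A_surf = 2πrL = 3.920 m².
T⁴ = 2629/(0.59·5.67×10⁻⁸·3.920) = 2.005×10¹⁰ K⁴.

T ≈ 376 K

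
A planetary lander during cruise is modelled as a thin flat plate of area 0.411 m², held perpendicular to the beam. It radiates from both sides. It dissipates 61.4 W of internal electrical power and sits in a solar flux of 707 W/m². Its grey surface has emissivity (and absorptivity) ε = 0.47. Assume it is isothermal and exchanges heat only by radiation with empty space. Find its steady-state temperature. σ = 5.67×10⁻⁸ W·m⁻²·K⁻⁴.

T ≈ 308 K

At steady state, absorbed solar power + internal power = radiated power.
Absorbed: α·S·A_cross = 0.47·707·0.4110 = 136.6 W (cross-section A).
Total input = 136.6 + 61.4 = 198.0 W.
Radiated: εσ·A_surf·T⁴ with A_surf = 2A = 0.8220 m².
T⁴ = 198.0/(0.47·5.67×10⁻⁸·0.8220) = 9.038×10⁹ K⁴.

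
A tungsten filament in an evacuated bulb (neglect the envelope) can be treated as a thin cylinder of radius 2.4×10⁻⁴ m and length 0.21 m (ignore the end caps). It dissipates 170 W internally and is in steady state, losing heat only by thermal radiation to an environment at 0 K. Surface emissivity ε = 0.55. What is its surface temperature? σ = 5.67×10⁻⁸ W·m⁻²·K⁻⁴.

Steady state: internal power = radiated power, P = εσA T⁴.
Radiating area A = 2πrL = 3.167×10⁻⁴ m².
T⁴ = P/(εσA) = 170/(0.55·5.67×10⁻⁸·3.167×10⁻⁴) = 1.721×10¹³ K⁴.
T = (1.721×10¹³)^(1/4).

T ≈ 2040 K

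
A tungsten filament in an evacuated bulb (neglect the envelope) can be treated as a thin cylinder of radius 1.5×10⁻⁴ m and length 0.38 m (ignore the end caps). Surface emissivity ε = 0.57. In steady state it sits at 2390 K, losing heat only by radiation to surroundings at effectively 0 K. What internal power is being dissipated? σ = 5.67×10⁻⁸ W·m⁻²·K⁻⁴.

P ≈ 378 W

Steady state: P = εσA T⁴.
A = 2πrL = 3.581×10⁻⁴ m²; T⁴ = (2390)⁴ = 3.263×10¹³ K⁴.
P = 0.57 × 5.67×10⁻⁸ × 3.581×10⁻⁴ × 3.263×10¹³.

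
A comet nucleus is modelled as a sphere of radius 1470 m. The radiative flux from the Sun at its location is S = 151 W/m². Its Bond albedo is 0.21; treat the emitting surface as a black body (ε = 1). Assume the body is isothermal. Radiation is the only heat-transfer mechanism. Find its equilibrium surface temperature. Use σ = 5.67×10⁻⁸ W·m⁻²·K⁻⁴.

At equilibrium, absorbed power = emitted power.
Absorbing cross-section = πr² = 6.789×10⁶ m²; emitting surface = 4πr² = 2.715×10⁷ m² (ratio 4).
(1−a)S·A_cross = εσ·A_surf·T⁴  ⇒  T⁴ = (1−a)S/(4σ).
T⁴ = 0.790·151/(4·5.67×10⁻⁸) = 5.260×10⁸ K⁴.
T = (5.260×10⁸)^(1/4).

T ≈ 151 K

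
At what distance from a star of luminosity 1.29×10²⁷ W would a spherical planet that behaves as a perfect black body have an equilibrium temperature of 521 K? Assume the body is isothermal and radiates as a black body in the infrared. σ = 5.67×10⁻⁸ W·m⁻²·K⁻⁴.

d ≈ 7.84×10¹⁰ m

For an isothermal black-emitting sphere, (1−a)S·πr² = σ·4πr²·T⁴ ⇒ S = 4σT⁴/(1−a).
S = 4·5.67×10⁻⁸·(521)⁴/1.00 = 16710 W/m².
Flux falls as S = L/(4πd²), so d = √(L/(4πS)) = √(1.29×10²⁷/(4π·16710)).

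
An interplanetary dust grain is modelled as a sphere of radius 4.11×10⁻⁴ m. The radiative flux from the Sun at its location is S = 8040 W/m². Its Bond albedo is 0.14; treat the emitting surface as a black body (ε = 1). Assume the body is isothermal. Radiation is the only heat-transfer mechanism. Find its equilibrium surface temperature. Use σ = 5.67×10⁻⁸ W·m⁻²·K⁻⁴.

At equilibrium, absorbed power = emitted power.
Absorbing cross-section = πr² = 5.307×10⁻⁷ m²; emitting surface = 4πr² = 2.123×10⁻⁶ m² (ratio 4).
(1−a)S·A_cross = εσ·A_surf·T⁴  ⇒  T⁴ = (1−a)S/(4σ).
T⁴ = 0.860·8040/(4·5.67×10⁻⁸) = 3.049×10¹⁰ K⁴.
T = (3.049×10¹⁰)^(1/4).

T ≈ 418 K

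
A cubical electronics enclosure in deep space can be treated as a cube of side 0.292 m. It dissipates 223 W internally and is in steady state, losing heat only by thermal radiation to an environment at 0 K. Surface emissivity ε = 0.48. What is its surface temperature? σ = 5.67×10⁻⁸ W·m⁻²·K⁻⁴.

T ≈ 356 K

Steady state: internal power = radiated power, P = εσA T⁴.
Radiating area A = 6L² = 0.5116 m².
T⁴ = P/(εσA) = 223/(0.48·5.67×10⁻⁸·0.5116) = 1.602×10¹⁰ K⁴.
T = (1.602×10¹⁰)^(1/4).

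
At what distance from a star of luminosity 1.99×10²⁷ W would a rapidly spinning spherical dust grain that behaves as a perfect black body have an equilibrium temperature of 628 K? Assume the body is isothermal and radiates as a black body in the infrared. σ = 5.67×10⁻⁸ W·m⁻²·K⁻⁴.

d ≈ 6.70×10¹⁰ m

For an isothermal black-emitting sphere, (1−a)S·πr² = σ·4πr²·T⁴ ⇒ S = 4σT⁴/(1−a).
S = 4·5.67×10⁻⁸·(628)⁴/1.00 = 35280 W/m².
Flux falls as S = L/(4πd²), so d = √(L/(4πS)) = √(1.99×10²⁷/(4π·35280)).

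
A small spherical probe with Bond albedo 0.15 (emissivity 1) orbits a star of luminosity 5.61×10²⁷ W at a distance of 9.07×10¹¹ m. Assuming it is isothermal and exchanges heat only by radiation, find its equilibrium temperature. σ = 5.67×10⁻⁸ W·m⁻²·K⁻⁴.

T ≈ 212 K

First find the stellar flux at distance d: S = L/(4πd²) = 5.61×10²⁷/(4π·(9.07×10¹¹)²) = 542.7 W/m².
For an isothermal sphere, absorbed (1−a)S·πr² = emitted σ·4πr²·T⁴, so T⁴ = (1−a)S/(4σ).
T⁴ = 0.850·542.7/(4·5.67×10⁻⁸) = 2.034×10⁹ K⁴.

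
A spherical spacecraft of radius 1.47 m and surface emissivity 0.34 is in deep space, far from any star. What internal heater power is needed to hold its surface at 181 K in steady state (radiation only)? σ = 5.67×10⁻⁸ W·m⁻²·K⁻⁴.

P ≈ 562 W

P = εσ·4πr²·T⁴.
4πr² = 27.15 m²; T⁴ = 1.073×10⁹ K⁴.
P = 0.34·5.67×10⁻⁸·27.15·1.073×10⁹.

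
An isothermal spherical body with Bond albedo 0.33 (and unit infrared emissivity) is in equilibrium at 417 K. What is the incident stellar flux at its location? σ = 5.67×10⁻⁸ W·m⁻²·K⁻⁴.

S ≈ 10200 W/m²

(1−a)S·πr² = σ·4πr²·T⁴ ⇒ S = 4σT⁴/(1−a).
S = 4·5.67×10⁻⁸·3.024×10¹⁰/0.670.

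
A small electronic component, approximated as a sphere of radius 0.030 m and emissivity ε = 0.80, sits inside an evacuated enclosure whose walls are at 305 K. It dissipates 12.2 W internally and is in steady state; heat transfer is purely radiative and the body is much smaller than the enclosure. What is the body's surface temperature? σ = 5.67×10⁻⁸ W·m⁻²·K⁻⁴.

For a small grey body in a large enclosure, net radiated power = εσA(T⁴ − T_w⁴).
Steady state: P = εσA(T⁴ − T_w⁴) with A = 4πr² = 0.01131 m².
T⁴ = P/(εσA) + T_w⁴ = 12.2/(0.80·5.67×10⁻⁸·0.01131) + (305)⁴
    = 2.378×10¹⁰ + 8.654×10⁹ = 3.243×10¹⁰ K⁴.

T ≈ 424 K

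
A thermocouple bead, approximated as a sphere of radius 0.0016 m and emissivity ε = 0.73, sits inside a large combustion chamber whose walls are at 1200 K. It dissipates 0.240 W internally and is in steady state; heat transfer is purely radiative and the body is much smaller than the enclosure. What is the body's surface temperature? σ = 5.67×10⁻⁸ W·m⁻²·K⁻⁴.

T ≈ 1230 K

For a small grey body in a large enclosure, net radiated power = εσA(T⁴ − T_w⁴).
Steady state: P = εσA(T⁴ − T_w⁴) with A = 4πr² = 3.217×10⁻⁵ m².
T⁴ = P/(εσA) + T_w⁴ = 0.240/(0.73·5.67×10⁻⁸·3.217×10⁻⁵) + (1200)⁴
    = 1.802×10¹¹ + 2.074×10¹² = 2.254×10¹² K⁴.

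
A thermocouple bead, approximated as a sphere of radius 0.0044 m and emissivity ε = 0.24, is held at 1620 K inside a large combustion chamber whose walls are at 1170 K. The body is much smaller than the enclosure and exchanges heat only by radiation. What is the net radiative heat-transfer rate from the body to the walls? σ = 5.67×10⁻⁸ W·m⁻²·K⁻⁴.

For a small grey body in a large enclosure: P_net = εσA(T_body⁴ − T_wall⁴).
A = 4πr² = 2.433×10⁻⁴ m²; T_body⁴ − T_wall⁴ = 6.887×10¹² − 1.874×10¹² = 5.014×10¹² K⁴.
|P_net| = 0.24·5.67×10⁻⁸·2.433×10⁻⁴·5.014×10¹².

P_net ≈ 16.6 W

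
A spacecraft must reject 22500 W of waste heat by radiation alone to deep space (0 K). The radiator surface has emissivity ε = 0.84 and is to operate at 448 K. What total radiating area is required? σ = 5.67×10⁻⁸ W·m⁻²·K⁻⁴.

P = εσA T⁴ ⇒ A = P/(εσT⁴).
T⁴ = 4.028×10¹⁰ K⁴.
A = 22500/(0.84 × 5.67×10⁻⁸ × 4.028×10¹⁰).

A ≈ 11.7 m²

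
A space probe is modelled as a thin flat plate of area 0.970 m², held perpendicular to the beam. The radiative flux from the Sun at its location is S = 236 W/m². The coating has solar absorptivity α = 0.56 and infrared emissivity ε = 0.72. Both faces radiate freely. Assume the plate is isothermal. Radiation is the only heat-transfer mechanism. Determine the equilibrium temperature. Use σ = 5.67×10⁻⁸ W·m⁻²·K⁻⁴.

T ≈ 201 K

At equilibrium, absorbed power = emitted power.
Absorbing cross-section = A = 0.9700 m²; emitting surface = 2A = 1.940 m² (ratio 2).
αS·A_cross = εσ·A_surf·T⁴  ⇒  T⁴ = αS/(ε·2σ).
T⁴ = 0.560·236/(0.72·2·5.67×10⁻⁸) = 1.619×10⁹ K⁴.
T = (1.619×10⁹)^(1/4).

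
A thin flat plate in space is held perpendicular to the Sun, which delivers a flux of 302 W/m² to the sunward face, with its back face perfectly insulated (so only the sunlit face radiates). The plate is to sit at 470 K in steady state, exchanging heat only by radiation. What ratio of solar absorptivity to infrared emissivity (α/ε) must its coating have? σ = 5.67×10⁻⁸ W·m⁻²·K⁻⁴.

α/ε ≈ 9.16

Balance: αS·A = εσ·1A·T⁴ ⇒ α/ε = σT⁴/S.
α/ε = 5.67×10⁻⁸·(470)⁴/302 = 5.67×10⁻⁸·4.880×10¹⁰/302.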